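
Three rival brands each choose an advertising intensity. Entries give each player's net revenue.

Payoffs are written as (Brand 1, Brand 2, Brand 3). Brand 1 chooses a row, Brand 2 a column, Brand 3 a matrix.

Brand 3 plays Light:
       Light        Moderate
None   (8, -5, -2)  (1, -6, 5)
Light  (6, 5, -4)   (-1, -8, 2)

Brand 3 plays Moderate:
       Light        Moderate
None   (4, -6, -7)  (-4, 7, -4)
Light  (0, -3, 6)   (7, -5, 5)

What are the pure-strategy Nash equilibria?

The unique pure-strategy Nash equilibrium is (None, Light, Light).

(None, Light, Light): Brand 1 gets 8, best alternative 6; Brand 2 gets -5, best alternative -6; Brand 3 gets -2, best alternative -7. No profitable deviation — NE.
(None, Light, Moderate): Brand 2 can switch to Moderate (-6 → 7). Not NE.
(None, Moderate, Light): Brand 2 can switch to Light (-6 → -5). Not NE.
(None, Moderate, Moderate): Brand 1 can switch to Light (-4 → 7). Not NE.
(Light, Light, Light): Brand 1 can switch to None (6 → 8). Not NE.
(Light, Light, Moderate): Brand 1 can switch to None (0 → 4). Not NE.
(Light, Moderate, Light): Brand 1 can switch to None (-1 → 1). Not NE.
(The remaining 1 profile has a profitable deviation by the same check.)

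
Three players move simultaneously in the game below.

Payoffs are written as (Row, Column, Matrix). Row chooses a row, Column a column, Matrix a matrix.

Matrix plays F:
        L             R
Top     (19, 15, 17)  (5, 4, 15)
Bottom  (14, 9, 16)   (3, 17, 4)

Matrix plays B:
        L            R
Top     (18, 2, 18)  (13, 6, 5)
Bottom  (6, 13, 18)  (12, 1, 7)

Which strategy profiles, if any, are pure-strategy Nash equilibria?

This game has no pure Nash equilibrium.

Row against (L, F): payoffs 19, 14 → best response Top.
Row against (L, B): payoffs 18, 6 → best response Top.
Row against (R, F): payoffs 5, 3 → best response Top.
Row against (R, B): payoffs 13, 12 → best response Top.
Column against (Top, F): payoffs 15, 4 → best response L.
Column against (Top, B): payoffs 2, 6 → best response R.
Column against (Bottom, F): payoffs 9, 17 → best response R.
Column against (Bottom, B): payoffs 13, 1 → best response L.
Matrix against (Top, L): payoffs 17, 18 → best response B.
Matrix against (Top, R): payoffs 15, 5 → best response F.
Matrix against (Bottom, L): payoffs 16, 18 → best response B.
Matrix against (Bottom, R): payoffs 4, 7 → best response B.
No profile is a mutual best response for all players.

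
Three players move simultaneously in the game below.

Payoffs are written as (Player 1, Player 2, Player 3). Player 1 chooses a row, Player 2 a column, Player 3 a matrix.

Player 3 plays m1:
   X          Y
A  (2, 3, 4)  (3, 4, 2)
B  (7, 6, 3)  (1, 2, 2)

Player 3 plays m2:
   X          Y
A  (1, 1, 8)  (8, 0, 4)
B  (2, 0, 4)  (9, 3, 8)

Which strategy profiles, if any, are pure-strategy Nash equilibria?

The unique pure-strategy Nash equilibrium is (B, Y, m2).

For each player, find the best response to each opponent profile; mutual best responses are the pure NE.
Player 1 against (X, m1): payoffs 2, 7 → best response B.
Player 1 against (X, m2): payoffs 1, 2 → best response B.
Player 1 against (Y, m1): payoffs 3, 1 → best response A.
Player 1 against (Y, m2): payoffs 8, 9 → best response B.
Player 2 against (A, m1): payoffs 3, 4 → best response Y.
Player 2 against (A, m2): payoffs 1, 0 → best response X.
Player 2 against (B, m1): payoffs 6, 2 → best response X.
Player 2 against (B, m2): payoffs 0, 3 → best response Y.
Player 3 against (A, X): payoffs 4, 8 → best response m2.
Player 3 against (A, Y): payoffs 2, 4 → best response m2.
Player 3 against (B, X): payoffs 3, 4 → best response m2.
Player 3 against (B, Y): payoffs 2, 8 → best response m2.
Mutual best responses: (B, Y, m2).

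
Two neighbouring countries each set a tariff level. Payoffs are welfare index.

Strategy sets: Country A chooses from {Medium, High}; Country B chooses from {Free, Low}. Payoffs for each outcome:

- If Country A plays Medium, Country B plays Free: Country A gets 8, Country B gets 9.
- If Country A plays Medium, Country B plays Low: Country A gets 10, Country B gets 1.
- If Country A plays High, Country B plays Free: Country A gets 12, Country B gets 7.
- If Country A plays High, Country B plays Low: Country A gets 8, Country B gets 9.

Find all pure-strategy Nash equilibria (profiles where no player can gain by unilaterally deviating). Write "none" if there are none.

Country A against Free: payoffs 8, 12 → best response High.
Country A against Low: payoffs 10, 8 → best response Medium.
Country B against Medium: payoffs 9, 1 → best response Free.
Country B against High: payoffs 7, 9 → best response Low.
No profile is a mutual best response for all players.

No pure-strategy Nash equilibrium.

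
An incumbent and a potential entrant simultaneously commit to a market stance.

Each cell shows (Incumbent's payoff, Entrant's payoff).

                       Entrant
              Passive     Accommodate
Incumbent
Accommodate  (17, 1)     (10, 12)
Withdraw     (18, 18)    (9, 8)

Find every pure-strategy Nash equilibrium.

Incumbent against Passive: payoffs 17, 18 → best response Withdraw.
Incumbent against Accommodate: payoffs 10, 9 → best response Accommodate.
Entrant against Accommodate: payoffs 1, 12 → best response Accommodate.
Entrant against Withdraw: payoffs 18, 8 → best response Passive.
Mutual best responses: (Accommodate, Accommodate); (Withdraw, Passive).

The pure Nash equilibria are (Accommodate, Accommodate); (Withdraw, Passive).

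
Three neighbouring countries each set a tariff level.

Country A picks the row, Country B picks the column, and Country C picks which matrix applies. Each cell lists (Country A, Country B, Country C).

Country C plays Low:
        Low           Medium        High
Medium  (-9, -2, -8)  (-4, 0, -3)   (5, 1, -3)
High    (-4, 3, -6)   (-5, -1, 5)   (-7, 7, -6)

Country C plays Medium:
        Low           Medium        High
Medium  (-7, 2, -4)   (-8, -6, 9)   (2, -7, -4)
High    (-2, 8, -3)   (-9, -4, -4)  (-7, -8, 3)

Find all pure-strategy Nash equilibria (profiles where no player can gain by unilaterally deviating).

Check each profile: it is a Nash equilibrium iff no player can strictly gain by switching unilaterally.
(Medium, Low, Low): Country A can switch to High (-9 → -4). Not NE.
(Medium, Low, Medium): Country A can switch to High (-7 → -2). Not NE.
(Medium, Medium, Low): Country B can switch to High (0 → 1). Not NE.
(Medium, Medium, Medium): Country B can switch to Low (-6 → 2). Not NE.
(Medium, High, Low): Country A gets 5, best alternative -7; Country B gets 1, best alternative 0; Country C gets -3, best alternative -4. No profitable deviation — NE.
(Medium, High, Medium): Country B can switch to Low (-7 → 2). Not NE.
(High, Low, Low): Country B can switch to High (3 → 7). Not NE.
(High, Low, Medium): Country A gets -2, best alternative -7; Country B gets 8, best alternative -4; Country C gets -3, best alternative -6. No profitable deviation — NE.
(The remaining 4 profiles each have a profitable deviation by the same check.)

Pure-strategy Nash equilibria: (Medium, High, Low), (High, Low, Medium)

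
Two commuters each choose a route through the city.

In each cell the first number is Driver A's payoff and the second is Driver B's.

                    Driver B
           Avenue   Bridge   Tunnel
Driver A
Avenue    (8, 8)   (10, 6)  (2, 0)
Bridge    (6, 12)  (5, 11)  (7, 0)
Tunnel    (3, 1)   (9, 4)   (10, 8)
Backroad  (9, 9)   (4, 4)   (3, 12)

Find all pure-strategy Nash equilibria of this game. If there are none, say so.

Driver A against Avenue: payoffs 8, 6, 3, 9 → best response Backroad.
Driver A against Bridge: payoffs 10, 5, 9, 4 → best response Avenue.
Driver A against Tunnel: payoffs 2, 7, 10, 3 → best response Tunnel.
Driver B against Avenue: payoffs 8, 6, 0 → best response Avenue.
Driver B against Bridge: payoffs 12, 11, 0 → best response Avenue.
Driver B against Tunnel: payoffs 1, 4, 8 → best response Tunnel.
Driver B against Backroad: payoffs 9, 4, 12 → best response Tunnel.
Mutual best responses: (Tunnel, Tunnel).

(Tunnel, Tunnel)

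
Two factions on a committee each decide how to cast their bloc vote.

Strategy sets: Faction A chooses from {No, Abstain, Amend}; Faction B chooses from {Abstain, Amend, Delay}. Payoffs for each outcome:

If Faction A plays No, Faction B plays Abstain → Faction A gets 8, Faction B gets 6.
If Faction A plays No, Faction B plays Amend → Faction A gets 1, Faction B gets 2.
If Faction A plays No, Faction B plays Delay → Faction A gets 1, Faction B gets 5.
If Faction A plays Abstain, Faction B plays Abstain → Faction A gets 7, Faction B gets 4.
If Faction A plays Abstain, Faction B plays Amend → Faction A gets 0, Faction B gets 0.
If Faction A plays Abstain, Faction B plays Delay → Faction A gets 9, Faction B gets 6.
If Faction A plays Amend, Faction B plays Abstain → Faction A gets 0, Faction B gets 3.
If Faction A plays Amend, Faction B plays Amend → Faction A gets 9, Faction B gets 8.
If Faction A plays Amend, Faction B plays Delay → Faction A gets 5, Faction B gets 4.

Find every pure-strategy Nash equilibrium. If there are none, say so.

Faction A against Abstain: payoffs 8, 7, 0 → best response No.
Faction A against Amend: payoffs 1, 0, 9 → best response Amend.
Faction A against Delay: payoffs 1, 9, 5 → best response Abstain.
Faction B against No: payoffs 6, 2, 5 → best response Abstain.
Faction B against Abstain: payoffs 4, 0, 6 → best response Delay.
Faction B against Amend: payoffs 3, 8, 4 → best response Amend.
Mutual best responses: (No, Abstain); (Abstain, Delay); (Amend, Amend).

(No, Abstain) and (Abstain, Delay) and (Amend, Amend)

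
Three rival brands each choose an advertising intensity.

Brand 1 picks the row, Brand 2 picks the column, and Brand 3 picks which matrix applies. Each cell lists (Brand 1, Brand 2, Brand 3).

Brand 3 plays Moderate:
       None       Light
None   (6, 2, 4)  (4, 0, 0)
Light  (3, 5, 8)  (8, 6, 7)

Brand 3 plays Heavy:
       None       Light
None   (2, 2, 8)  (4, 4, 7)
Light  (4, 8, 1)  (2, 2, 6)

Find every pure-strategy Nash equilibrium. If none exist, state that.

Brand 1 against (None, Moderate): payoffs 6, 3 → best response None.
Brand 1 against (None, Heavy): payoffs 2, 4 → best response Light.
Brand 1 against (Light, Moderate): payoffs 4, 8 → best response Light.
Brand 1 against (Light, Heavy): payoffs 4, 2 → best response None.
Brand 2 against (None, Moderate): payoffs 2, 0 → best response None.
Brand 2 against (None, Heavy): payoffs 2, 4 → best response Light.
Brand 2 against (Light, Moderate): payoffs 5, 6 → best response Light.
Brand 2 against (Light, Heavy): payoffs 8, 2 → best response None.
Brand 3 against (None, None): payoffs 4, 8 → best response Heavy.
Brand 3 against (None, Light): payoffs 0, 7 → best response Heavy.
Brand 3 against (Light, None): payoffs 8, 1 → best response Moderate.
Brand 3 against (Light, Light): payoffs 7, 6 → best response Moderate.
Mutual best responses: (None, Light, Heavy); (Light, Light, Moderate).

The pure Nash equilibria are (None, Light, Heavy), (Light, Light, Moderate).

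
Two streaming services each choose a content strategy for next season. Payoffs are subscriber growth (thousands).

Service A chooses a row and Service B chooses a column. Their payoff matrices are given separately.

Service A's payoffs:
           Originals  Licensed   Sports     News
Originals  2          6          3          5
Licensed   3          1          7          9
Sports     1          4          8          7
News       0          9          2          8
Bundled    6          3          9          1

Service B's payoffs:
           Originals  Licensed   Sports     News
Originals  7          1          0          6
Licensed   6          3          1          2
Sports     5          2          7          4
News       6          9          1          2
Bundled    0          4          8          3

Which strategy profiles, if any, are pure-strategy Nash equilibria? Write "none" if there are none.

(News, Licensed) and (Bundled, Sports)

(Originals, Originals): Service A can switch to Licensed (2 → 3). Not NE.
(Originals, Licensed): Service A can switch to News (6 → 9). Not NE.
(Originals, Sports): Service A can switch to Licensed (3 → 7). Not NE.
(Originals, News): Service A can switch to Licensed (5 → 9). Not NE.
(Licensed, Originals): Service A can switch to Bundled (3 → 6). Not NE.
(Licensed, Licensed): Service A can switch to Originals (1 → 6). Not NE.
(Licensed, Sports): Service A can switch to Sports (7 → 8). Not NE.
(Licensed, News): Service B can switch to Originals (2 → 6). Not NE.
(News, Licensed): Service A gets 9, best alternative 6; Service B gets 9, best alternative 6. No profitable deviation — NE.
(Bundled, Sports): Service A gets 9, best alternative 8; Service B gets 8, best alternative 4. No profitable deviation — NE.
(The remaining 10 profiles each have a profitable deviation by the same check.)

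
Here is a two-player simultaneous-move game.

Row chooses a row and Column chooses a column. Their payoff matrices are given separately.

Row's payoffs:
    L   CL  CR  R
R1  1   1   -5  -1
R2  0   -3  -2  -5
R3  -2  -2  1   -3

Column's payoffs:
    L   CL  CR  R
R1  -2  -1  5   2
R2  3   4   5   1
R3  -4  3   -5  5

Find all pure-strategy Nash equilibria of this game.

(R1, L): Column can switch to CL (-2 → -1). Not NE.
(R1, CL): Column can switch to CR (-1 → 5). Not NE.
(R1, CR): Row can switch to R2 (-5 → -2). Not NE.
(R1, R): Column can switch to CR (2 → 5). Not NE.
(R2, L): Row can switch to R1 (0 → 1). Not NE.
(R2, CL): Row can switch to R1 (-3 → 1). Not NE.
(The remaining 6 profiles each have a profitable deviation by the same check.)

There is no pure-strategy Nash equilibrium.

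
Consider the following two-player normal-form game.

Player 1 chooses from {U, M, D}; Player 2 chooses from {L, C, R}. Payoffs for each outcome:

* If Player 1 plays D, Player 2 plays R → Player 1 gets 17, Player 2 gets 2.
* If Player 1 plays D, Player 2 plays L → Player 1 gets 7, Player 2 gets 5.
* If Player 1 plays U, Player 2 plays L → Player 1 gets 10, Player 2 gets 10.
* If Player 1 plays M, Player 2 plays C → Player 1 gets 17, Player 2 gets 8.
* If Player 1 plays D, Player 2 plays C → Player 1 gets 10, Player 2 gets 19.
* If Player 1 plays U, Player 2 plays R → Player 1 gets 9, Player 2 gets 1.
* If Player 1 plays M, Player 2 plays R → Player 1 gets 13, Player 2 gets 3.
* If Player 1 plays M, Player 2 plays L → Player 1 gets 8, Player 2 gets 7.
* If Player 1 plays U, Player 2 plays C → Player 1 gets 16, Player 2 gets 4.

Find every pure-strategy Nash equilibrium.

(U, L); (M, C)

Player 1 against L: payoffs 10, 8, 7 → best response U.
Player 1 against C: payoffs 16, 17, 10 → best response M.
Player 1 against R: payoffs 9, 13, 17 → best response D.
Player 2 against U: payoffs 10, 4, 1 → best response L.
Player 2 against M: payoffs 7, 8, 3 → best response C.
Player 2 against D: payoffs 5, 19, 2 → best response C.
Mutual best responses: (U, L); (M, C).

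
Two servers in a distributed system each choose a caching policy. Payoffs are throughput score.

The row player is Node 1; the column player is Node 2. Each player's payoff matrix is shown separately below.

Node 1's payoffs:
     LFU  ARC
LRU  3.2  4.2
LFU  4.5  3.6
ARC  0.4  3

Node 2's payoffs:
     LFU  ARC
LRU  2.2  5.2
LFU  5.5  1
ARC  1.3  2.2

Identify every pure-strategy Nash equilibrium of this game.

(LRU, LFU): Node 1 can switch to LFU (3.2 → 4.5). Not NE.
(LRU, ARC): Node 1 gets 4.2, best alternative 3.6; Node 2 gets 5.2, best alternative 2.2. No profitable deviation — NE.
(LFU, LFU): Node 1 gets 4.5, best alternative 3.2; Node 2 gets 5.5, best alternative 1. No profitable deviation — NE.
(LFU, ARC): Node 1 can switch to LRU (3.6 → 4.2). Not NE.
(ARC, LFU): Node 1 can switch to LRU (0.4 → 3.2). Not NE.
(ARC, ARC): Node 1 can switch to LRU (3 → 4.2). Not NE.

Pure-strategy Nash equilibria: (LRU, ARC); (LFU, LFU)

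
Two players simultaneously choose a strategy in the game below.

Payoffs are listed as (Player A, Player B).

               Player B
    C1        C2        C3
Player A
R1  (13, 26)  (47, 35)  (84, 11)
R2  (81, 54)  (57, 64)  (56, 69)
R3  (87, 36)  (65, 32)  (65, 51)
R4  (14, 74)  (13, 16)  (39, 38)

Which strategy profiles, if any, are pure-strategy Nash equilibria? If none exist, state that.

Player A against C1: payoffs 13, 81, 87, 14 → best response R3.
Player A against C2: payoffs 47, 57, 65, 13 → best response R3.
Player A against C3: payoffs 84, 56, 65, 39 → best response R1.
Player B against R1: payoffs 26, 35, 11 → best response C2.
Player B against R2: payoffs 54, 64, 69 → best response C3.
Player B against R3: payoffs 36, 32, 51 → best response C3.
Player B against R4: payoffs 74, 16, 38 → best response C1.
No profile is a mutual best response for all players.

This game has no pure Nash equilibrium.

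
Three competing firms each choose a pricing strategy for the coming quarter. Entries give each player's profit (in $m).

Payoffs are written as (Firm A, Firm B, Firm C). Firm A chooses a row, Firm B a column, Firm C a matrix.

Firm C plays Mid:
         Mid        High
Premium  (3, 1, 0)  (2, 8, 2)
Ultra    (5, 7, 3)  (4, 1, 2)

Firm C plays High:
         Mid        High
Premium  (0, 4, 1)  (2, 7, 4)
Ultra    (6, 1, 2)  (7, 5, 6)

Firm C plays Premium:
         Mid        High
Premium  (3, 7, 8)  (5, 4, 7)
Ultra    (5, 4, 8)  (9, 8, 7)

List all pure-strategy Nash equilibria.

Firm A against (Mid, Mid): payoffs 3, 5 → best response Ultra.
Firm A against (Mid, High): payoffs 0, 6 → best response Ultra.
Firm A against (Mid, Premium): payoffs 3, 5 → best response Ultra.
Firm A against (High, Mid): payoffs 2, 4 → best response Ultra.
Firm A against (High, High): payoffs 2, 7 → best response Ultra.
Firm A against (High, Premium): payoffs 5, 9 → best response Ultra.
Firm B against (Premium, Mid): payoffs 1, 8 → best response High.
Firm B against (Premium, High): payoffs 4, 7 → best response High.
Firm B against (Premium, Premium): payoffs 7, 4 → best response Mid.
Firm B against (Ultra, Mid): payoffs 7, 1 → best response Mid.
Firm B against (Ultra, High): payoffs 1, 5 → best response High.
Firm B against (Ultra, Premium): payoffs 4, 8 → best response High.
Firm C against (Premium, Mid): payoffs 0, 1, 8 → best response Premium.
Firm C against (Premium, High): payoffs 2, 4, 7 → best response Premium.
Firm C against (Ultra, Mid): payoffs 3, 2, 8 → best response Premium.
Firm C against (Ultra, High): payoffs 2, 6, 7 → best response Premium.
Mutual best responses: (Ultra, High, Premium).

Pure NE: (Ultra, High, Premium)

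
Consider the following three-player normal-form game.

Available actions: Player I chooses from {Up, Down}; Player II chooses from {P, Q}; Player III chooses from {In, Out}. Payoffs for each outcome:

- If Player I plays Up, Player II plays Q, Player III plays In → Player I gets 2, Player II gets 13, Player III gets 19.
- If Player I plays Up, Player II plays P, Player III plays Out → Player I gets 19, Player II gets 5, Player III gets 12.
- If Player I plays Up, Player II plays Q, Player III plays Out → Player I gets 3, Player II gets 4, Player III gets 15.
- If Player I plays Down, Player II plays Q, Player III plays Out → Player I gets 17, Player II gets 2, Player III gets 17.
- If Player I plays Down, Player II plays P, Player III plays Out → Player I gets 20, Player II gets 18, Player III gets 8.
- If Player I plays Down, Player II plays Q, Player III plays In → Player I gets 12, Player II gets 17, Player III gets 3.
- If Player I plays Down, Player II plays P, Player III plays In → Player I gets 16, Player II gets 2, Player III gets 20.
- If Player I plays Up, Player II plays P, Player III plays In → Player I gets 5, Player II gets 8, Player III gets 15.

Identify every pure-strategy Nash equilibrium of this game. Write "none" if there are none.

none

Player I against (P, In): payoffs 5, 16 → best response Down.
Player I against (P, Out): payoffs 19, 20 → best response Down.
Player I against (Q, In): payoffs 2, 12 → best response Down.
Player I against (Q, Out): payoffs 3, 17 → best response Down.
Player II against (Up, In): payoffs 8, 13 → best response Q.
Player II against (Up, Out): payoffs 5, 4 → best response P.
Player II against (Down, In): payoffs 2, 17 → best response Q.
Player II against (Down, Out): payoffs 18, 2 → best response P.
Player III against (Up, P): payoffs 15, 12 → best response In.
Player III against (Up, Q): payoffs 19, 15 → best response In.
Player III against (Down, P): payoffs 20, 8 → best response In.
Player III against (Down, Q): payoffs 3, 17 → best response Out.
No profile is a mutual best response for all players.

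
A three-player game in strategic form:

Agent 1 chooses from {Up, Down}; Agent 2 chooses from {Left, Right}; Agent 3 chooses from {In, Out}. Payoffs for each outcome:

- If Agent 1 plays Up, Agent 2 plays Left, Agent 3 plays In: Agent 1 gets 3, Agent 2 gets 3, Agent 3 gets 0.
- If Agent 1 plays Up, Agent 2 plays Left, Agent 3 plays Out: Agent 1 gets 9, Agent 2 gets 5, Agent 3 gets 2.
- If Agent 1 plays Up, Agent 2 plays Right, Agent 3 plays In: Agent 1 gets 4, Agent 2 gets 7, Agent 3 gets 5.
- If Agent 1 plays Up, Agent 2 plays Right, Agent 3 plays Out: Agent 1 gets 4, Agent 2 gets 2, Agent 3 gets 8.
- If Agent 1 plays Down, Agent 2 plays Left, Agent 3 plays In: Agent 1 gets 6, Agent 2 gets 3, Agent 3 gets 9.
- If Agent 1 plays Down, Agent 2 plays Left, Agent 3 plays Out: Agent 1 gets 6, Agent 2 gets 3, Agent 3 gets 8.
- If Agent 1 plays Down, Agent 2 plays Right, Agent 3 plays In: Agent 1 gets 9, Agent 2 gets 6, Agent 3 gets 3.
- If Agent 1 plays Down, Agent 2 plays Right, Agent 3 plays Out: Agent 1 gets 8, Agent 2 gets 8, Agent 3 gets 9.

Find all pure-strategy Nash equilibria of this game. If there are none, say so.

For each strategy profile, look for a profitable unilateral deviation.
(Up, Left, In): Agent 1 can switch to Down (3 → 6). Not NE.
(Up, Left, Out): Agent 1 gets 9, best alternative 6; Agent 2 gets 5, best alternative 2; Agent 3 gets 2, best alternative 0. No profitable deviation — NE.
(Up, Right, In): Agent 1 can switch to Down (4 → 9). Not NE.
(Up, Right, Out): Agent 1 can switch to Down (4 → 8). Not NE.
(Down, Left, In): Agent 2 can switch to Right (3 → 6). Not NE.
(Down, Left, Out): Agent 1 can switch to Up (6 → 9). Not NE.
(Down, Right, In): Agent 3 can switch to Out (3 → 9). Not NE.
(Down, Right, Out): Agent 1 gets 8, best alternative 4; Agent 2 gets 8, best alternative 3; Agent 3 gets 9, best alternative 3. No profitable deviation — NE.

Pure-strategy Nash equilibria: (Up, Left, Out) and (Down, Right, Out)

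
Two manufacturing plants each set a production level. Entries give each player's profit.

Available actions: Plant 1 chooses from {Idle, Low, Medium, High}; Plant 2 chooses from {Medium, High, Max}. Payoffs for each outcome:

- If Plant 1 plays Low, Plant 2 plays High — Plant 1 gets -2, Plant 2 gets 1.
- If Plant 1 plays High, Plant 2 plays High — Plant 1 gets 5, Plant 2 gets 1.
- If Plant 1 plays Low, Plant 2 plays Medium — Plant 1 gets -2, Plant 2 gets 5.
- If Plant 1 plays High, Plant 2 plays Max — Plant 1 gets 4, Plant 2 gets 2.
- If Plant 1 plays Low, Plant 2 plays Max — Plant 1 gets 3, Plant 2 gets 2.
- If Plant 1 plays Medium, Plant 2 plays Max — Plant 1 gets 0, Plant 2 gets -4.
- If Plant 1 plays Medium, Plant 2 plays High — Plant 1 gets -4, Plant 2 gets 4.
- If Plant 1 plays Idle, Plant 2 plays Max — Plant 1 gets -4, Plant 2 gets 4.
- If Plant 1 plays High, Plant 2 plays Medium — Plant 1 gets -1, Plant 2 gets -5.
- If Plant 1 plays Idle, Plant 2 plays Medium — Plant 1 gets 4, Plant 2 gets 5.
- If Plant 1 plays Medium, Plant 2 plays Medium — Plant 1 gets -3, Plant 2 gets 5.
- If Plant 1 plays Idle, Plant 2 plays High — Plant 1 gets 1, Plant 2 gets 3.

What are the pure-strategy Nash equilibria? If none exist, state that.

(Idle, Medium); (High, Max)

Plant 1 against Medium: payoffs 4, -2, -3, -1 → best response Idle.
Plant 1 against High: payoffs 1, -2, -4, 5 → best response High.
Plant 1 against Max: payoffs -4, 3, 0, 4 → best response High.
Plant 2 against Idle: payoffs 5, 3, 4 → best response Medium.
Plant 2 against Low: payoffs 5, 1, 2 → best response Medium.
Plant 2 against Medium: payoffs 5, 4, -4 → best response Medium.
Plant 2 against High: payoffs -5, 1, 2 → best response Max.
Mutual best responses: (Idle, Medium); (High, Max).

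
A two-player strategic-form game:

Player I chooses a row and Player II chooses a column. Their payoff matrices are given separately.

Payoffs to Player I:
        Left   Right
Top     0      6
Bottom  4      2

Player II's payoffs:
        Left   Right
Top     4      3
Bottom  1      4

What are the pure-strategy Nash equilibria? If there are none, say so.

Check each profile: it is a Nash equilibrium iff no player can strictly gain by switching unilaterally.
(Top, Left): Player I can switch to Bottom (0 → 4). Not NE.
(Top, Right): Player II can switch to Left (3 → 4). Not NE.
(Bottom, Left): Player II can switch to Right (1 → 4). Not NE.
(Bottom, Right): Player I can switch to Top (2 → 6). Not NE.

No pure-strategy Nash equilibrium.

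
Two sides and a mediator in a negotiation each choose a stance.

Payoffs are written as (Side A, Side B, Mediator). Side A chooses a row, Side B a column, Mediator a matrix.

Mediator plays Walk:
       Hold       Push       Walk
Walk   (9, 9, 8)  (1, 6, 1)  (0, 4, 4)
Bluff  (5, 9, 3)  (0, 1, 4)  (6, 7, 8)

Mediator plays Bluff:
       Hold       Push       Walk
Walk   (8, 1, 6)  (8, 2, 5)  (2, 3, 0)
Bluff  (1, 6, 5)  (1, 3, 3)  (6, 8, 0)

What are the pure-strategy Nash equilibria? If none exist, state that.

Side A against (Hold, Walk): payoffs 9, 5 → best response Walk.
Side A against (Hold, Bluff): payoffs 8, 1 → best response Walk.
Side A against (Push, Walk): payoffs 1, 0 → best response Walk.
Side A against (Push, Bluff): payoffs 8, 1 → best response Walk.
Side A against (Walk, Walk): payoffs 0, 6 → best response Bluff.
Side A against (Walk, Bluff): payoffs 2, 6 → best response Bluff.
Side B against (Walk, Walk): payoffs 9, 6, 4 → best response Hold.
Side B against (Walk, Bluff): payoffs 1, 2, 3 → best response Walk.
Side B against (Bluff, Walk): payoffs 9, 1, 7 → best response Hold.
Side B against (Bluff, Bluff): payoffs 6, 3, 8 → best response Walk.
Mediator against (Walk, Hold): payoffs 8, 6 → best response Walk.
Mediator against (Walk, Push): payoffs 1, 5 → best response Bluff.
Mediator against (Walk, Walk): payoffs 4, 0 → best response Walk.
Mediator against (Bluff, Hold): payoffs 3, 5 → best response Bluff.
Mediator against (Bluff, Push): payoffs 4, 3 → best response Walk.
Mediator against (Bluff, Walk): payoffs 8, 0 → best response Walk.
Mutual best responses: (Walk, Hold, Walk).

Pure NE: (Walk, Hold, Walk)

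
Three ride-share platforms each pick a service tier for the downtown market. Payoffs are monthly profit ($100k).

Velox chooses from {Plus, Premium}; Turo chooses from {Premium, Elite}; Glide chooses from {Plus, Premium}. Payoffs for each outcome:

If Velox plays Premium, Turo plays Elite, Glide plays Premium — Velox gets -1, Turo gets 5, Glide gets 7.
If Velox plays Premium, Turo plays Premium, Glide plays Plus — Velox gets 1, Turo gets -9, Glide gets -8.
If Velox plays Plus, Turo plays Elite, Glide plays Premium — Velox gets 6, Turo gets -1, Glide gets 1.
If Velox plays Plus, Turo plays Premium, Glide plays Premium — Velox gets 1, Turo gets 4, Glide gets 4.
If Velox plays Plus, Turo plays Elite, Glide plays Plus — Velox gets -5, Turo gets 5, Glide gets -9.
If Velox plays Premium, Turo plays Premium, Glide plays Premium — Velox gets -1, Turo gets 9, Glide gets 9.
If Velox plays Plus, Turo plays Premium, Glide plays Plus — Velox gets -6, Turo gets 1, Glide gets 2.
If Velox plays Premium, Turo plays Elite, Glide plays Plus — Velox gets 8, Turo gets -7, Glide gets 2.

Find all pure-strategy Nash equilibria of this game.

The unique pure-strategy Nash equilibrium is (Plus, Premium, Premium).

Velox against (Premium, Plus): payoffs -6, 1 → best response Premium.
Velox against (Premium, Premium): payoffs 1, -1 → best response Plus.
Velox against (Elite, Plus): payoffs -5, 8 → best response Premium.
Velox against (Elite, Premium): payoffs 6, -1 → best response Plus.
Turo against (Plus, Plus): payoffs 1, 5 → best response Elite.
Turo against (Plus, Premium): payoffs 4, -1 → best response Premium.
Turo against (Premium, Plus): payoffs -9, -7 → best response Elite.
Turo against (Premium, Premium): payoffs 9, 5 → best response Premium.
Glide against (Plus, Premium): payoffs 2, 4 → best response Premium.
Glide against (Plus, Elite): payoffs -9, 1 → best response Premium.
Glide against (Premium, Premium): payoffs -8, 9 → best response Premium.
Glide against (Premium, Elite): payoffs 2, 7 → best response Premium.
Mutual best responses: (Plus, Premium, Premium).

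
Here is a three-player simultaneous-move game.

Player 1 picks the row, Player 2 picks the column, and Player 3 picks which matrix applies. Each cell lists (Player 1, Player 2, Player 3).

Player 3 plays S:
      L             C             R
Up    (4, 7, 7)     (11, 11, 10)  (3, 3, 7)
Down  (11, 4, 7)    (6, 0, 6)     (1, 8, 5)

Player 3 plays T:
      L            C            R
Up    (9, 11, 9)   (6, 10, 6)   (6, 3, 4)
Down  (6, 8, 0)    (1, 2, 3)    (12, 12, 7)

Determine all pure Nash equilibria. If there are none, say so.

Mark each player's best response to every combination of opponents' strategies; a profile where every player is best-responding is a pure Nash equilibrium.
Player 1 against (L, S): payoffs 4, 11 → best response Down.
Player 1 against (L, T): payoffs 9, 6 → best response Up.
Player 1 against (C, S): payoffs 11, 6 → best response Up.
Player 1 against (C, T): payoffs 6, 1 → best response Up.
Player 1 against (R, S): payoffs 3, 1 → best response Up.
Player 1 against (R, T): payoffs 6, 12 → best response Down.
Player 2 against (Up, S): payoffs 7, 11, 3 → best response C.
Player 2 against (Up, T): payoffs 11, 10, 3 → best response L.
Player 2 against (Down, S): payoffs 4, 0, 8 → best response R.
Player 2 against (Down, T): payoffs 8, 2, 12 → best response R.
Player 3 against (Up, L): payoffs 7, 9 → best response T.
Player 3 against (Up, C): payoffs 10, 6 → best response S.
Player 3 against (Up, R): payoffs 7, 4 → best response S.
Player 3 against (Down, L): payoffs 7, 0 → best response S.
Player 3 against (Down, C): payoffs 6, 3 → best response S.
Player 3 against (Down, R): payoffs 5, 7 → best response T.
Mutual best responses: (Up, L, T); (Up, C, S); (Down, R, T).

The pure Nash equilibria are (Up, L, T); (Up, C, S); (Down, R, T).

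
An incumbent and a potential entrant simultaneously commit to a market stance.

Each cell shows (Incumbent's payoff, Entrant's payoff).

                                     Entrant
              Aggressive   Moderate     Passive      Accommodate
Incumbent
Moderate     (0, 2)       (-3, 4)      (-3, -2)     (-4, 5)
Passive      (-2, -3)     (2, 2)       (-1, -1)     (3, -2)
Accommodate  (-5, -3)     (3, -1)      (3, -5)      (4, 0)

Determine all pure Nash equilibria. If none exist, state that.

(Moderate, Aggressive): Entrant can switch to Moderate (2 → 4). Not NE.
(Moderate, Moderate): Incumbent can switch to Passive (-3 → 2). Not NE.
(Moderate, Passive): Incumbent can switch to Passive (-3 → -1). Not NE.
(Moderate, Accommodate): Incumbent can switch to Passive (-4 → 3). Not NE.
(Passive, Aggressive): Incumbent can switch to Moderate (-2 → 0). Not NE.
(Passive, Moderate): Incumbent can switch to Accommodate (2 → 3). Not NE.
(Accommodate, Accommodate): Incumbent gets 4, best alternative 3; Entrant gets 0, best alternative -1. No profitable deviation — NE.
(The remaining 5 profiles each have a profitable deviation by the same check.)

(Accommodate, Accommodate)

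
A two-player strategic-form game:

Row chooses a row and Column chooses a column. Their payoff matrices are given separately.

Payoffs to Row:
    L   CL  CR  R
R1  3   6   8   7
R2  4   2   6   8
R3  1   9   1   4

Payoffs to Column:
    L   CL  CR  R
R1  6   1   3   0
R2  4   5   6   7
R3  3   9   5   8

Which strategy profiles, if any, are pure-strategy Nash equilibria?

Row against L: payoffs 3, 4, 1 → best response R2.
Row against CL: payoffs 6, 2, 9 → best response R3.
Row against CR: payoffs 8, 6, 1 → best response R1.
Row against R: payoffs 7, 8, 4 → best response R2.
Column against R1: payoffs 6, 1, 3, 0 → best response L.
Column against R2: payoffs 4, 5, 6, 7 → best response R.
Column against R3: payoffs 3, 9, 5, 8 → best response CL.
Mutual best responses: (R2, R); (R3, CL).

Pure-strategy Nash equilibria: (R2, R) and (R3, CL)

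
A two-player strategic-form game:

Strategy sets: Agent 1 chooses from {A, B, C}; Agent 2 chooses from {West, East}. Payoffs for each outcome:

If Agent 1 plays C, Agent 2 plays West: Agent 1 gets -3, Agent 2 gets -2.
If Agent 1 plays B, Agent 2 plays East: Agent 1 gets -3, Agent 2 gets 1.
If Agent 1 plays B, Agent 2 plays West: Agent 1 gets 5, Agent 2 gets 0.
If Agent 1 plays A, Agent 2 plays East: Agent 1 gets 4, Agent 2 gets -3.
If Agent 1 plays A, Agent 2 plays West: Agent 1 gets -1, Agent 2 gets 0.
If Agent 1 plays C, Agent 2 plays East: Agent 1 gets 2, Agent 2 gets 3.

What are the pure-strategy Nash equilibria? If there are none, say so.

This game has no pure Nash equilibrium.

Agent 1 against West: payoffs -1, 5, -3 → best response B.
Agent 1 against East: payoffs 4, -3, 2 → best response A.
Agent 2 against A: payoffs 0, -3 → best response West.
Agent 2 against B: payoffs 0, 1 → best response East.
Agent 2 against C: payoffs -2, 3 → best response East.
No profile is a mutual best response for all players.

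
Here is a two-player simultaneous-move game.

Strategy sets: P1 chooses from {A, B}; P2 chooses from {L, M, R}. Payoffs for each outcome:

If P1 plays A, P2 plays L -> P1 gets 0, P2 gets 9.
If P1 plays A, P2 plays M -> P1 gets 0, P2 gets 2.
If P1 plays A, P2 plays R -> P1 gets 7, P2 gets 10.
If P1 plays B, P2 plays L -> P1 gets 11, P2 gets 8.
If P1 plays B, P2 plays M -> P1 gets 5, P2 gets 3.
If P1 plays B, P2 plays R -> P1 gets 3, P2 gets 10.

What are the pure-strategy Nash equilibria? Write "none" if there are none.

P1 against L: payoffs 0, 11 → best response B.
P1 against M: payoffs 0, 5 → best response B.
P1 against R: payoffs 7, 3 → best response A.
P2 against A: payoffs 9, 2, 10 → best response R.
P2 against B: payoffs 8, 3, 10 → best response R.
Mutual best responses: (A, R).

(A, R)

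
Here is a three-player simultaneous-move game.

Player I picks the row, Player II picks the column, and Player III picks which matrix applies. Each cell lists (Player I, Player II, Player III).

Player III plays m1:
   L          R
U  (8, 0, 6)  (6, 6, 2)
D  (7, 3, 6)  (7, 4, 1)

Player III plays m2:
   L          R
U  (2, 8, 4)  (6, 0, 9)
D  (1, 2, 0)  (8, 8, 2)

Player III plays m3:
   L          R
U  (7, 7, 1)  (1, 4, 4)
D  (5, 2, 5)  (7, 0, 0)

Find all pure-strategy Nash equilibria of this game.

Player I against (L, m1): payoffs 8, 7 → best response U.
Player I against (L, m2): payoffs 2, 1 → best response U.
Player I against (L, m3): payoffs 7, 5 → best response U.
Player I against (R, m1): payoffs 6, 7 → best response D.
Player I against (R, m2): payoffs 6, 8 → best response D.
Player I against (R, m3): payoffs 1, 7 → best response D.
Player II against (U, m1): payoffs 0, 6 → best response R.
Player II against (U, m2): payoffs 8, 0 → best response L.
Player II against (U, m3): payoffs 7, 4 → best response L.
Player II against (D, m1): payoffs 3, 4 → best response R.
Player II against (D, m2): payoffs 2, 8 → best response R.
Player II against (D, m3): payoffs 2, 0 → best response L.
Player III against (U, L): payoffs 6, 4, 1 → best response m1.
Player III against (U, R): payoffs 2, 9, 4 → best response m2.
Player III against (D, L): payoffs 6, 0, 5 → best response m1.
Player III against (D, R): payoffs 1, 2, 0 → best response m2.
Mutual best responses: (D, R, m2).

The unique pure-strategy Nash equilibrium is (D, R, m2).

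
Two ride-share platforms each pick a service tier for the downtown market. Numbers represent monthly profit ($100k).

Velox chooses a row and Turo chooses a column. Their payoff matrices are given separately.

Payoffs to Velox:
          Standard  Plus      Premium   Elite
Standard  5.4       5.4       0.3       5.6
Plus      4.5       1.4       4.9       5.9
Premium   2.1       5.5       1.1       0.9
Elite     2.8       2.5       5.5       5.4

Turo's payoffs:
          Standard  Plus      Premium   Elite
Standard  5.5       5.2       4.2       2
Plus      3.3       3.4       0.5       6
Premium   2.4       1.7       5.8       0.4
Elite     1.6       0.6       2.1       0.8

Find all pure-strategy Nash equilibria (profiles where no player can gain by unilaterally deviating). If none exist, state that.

For each player, find the best response to each opponent profile; mutual best responses are the pure NE.
Velox against Standard: payoffs 5.4, 4.5, 2.1, 2.8 → best response Standard.
Velox against Plus: payoffs 5.4, 1.4, 5.5, 2.5 → best response Premium.
Velox against Premium: payoffs 0.3, 4.9, 1.1, 5.5 → best response Elite.
Velox against Elite: payoffs 5.6, 5.9, 0.9, 5.4 → best response Plus.
Turo against Standard: payoffs 5.5, 5.2, 4.2, 2 → best response Standard.
Turo against Plus: payoffs 3.3, 3.4, 0.5, 6 → best response Elite.
Turo against Premium: payoffs 2.4, 1.7, 5.8, 0.4 → best response Premium.
Turo against Elite: payoffs 1.6, 0.6, 2.1, 0.8 → best response Premium.
Mutual best responses: (Standard, Standard); (Plus, Elite); (Elite, Premium).

(Standard, Standard), (Plus, Elite), (Elite, Premium)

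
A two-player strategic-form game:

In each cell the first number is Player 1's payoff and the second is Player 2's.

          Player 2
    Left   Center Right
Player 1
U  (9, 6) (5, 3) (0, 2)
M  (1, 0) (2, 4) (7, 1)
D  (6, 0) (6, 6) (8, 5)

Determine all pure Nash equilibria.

The pure Nash equilibria are (U, Left); (D, Center).

(U, Left): Player 1 gets 9, best alternative 6; Player 2 gets 6, best alternative 3. No profitable deviation — NE.
(U, Center): Player 1 can switch to D (5 → 6). Not NE.
(U, Right): Player 1 can switch to M (0 → 7). Not NE.
(M, Left): Player 1 can switch to U (1 → 9). Not NE.
(M, Center): Player 1 can switch to U (2 → 5). Not NE.
(M, Right): Player 1 can switch to D (7 → 8). Not NE.
(D, Left): Player 1 can switch to U (6 → 9). Not NE.
(D, Center): Player 1 gets 6, best alternative 5; Player 2 gets 6, best alternative 5. No profitable deviation — NE.
(D, Right): Player 2 can switch to Center (5 → 6). Not NE.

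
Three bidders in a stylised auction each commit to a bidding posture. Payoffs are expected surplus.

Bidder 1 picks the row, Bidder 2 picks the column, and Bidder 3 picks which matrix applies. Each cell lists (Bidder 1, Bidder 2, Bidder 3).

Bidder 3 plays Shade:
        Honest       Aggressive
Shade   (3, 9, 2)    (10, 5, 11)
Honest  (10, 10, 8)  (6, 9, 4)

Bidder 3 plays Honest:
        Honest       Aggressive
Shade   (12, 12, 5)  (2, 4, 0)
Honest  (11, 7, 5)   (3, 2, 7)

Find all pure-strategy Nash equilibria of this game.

(Shade, Honest, Honest) and (Honest, Honest, Shade)

Bidder 1 against (Honest, Shade): payoffs 3, 10 → best response Honest.
Bidder 1 against (Honest, Honest): payoffs 12, 11 → best response Shade.
Bidder 1 against (Aggressive, Shade): payoffs 10, 6 → best response Shade.
Bidder 1 against (Aggressive, Honest): payoffs 2, 3 → best response Honest.
Bidder 2 against (Shade, Shade): payoffs 9, 5 → best response Honest.
Bidder 2 against (Shade, Honest): payoffs 12, 4 → best response Honest.
Bidder 2 against (Honest, Shade): payoffs 10, 9 → best response Honest.
Bidder 2 against (Honest, Honest): payoffs 7, 2 → best response Honest.
Bidder 3 against (Shade, Honest): payoffs 2, 5 → best response Honest.
Bidder 3 against (Shade, Aggressive): payoffs 11, 0 → best response Shade.
Bidder 3 against (Honest, Honest): payoffs 8, 5 → best response Shade.
Bidder 3 against (Honest, Aggressive): payoffs 4, 7 → best response Honest.
Mutual best responses: (Shade, Honest, Honest); (Honest, Honest, Shade).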